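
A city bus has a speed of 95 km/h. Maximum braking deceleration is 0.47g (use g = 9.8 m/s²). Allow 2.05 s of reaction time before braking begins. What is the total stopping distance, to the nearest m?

Total stopping distance ≈ 130 m

95 km/h ÷ 3.6 = 26.3889 m/s.
a = 0.47 × 9.8 = 4.606 m/s².
Reaction distance = v·t_r = 26.3889 × 2.05 = 54.097 m.
Braking distance = v²/(2a) = 26.3889² / (2 × 4.606) = 696.374 / 9.212 = 75.594 m.
Total = 54.097 + 75.594 = 129.691 m.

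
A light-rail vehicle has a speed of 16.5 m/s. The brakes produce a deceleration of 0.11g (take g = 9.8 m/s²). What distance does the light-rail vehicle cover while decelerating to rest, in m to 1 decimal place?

a = 0.11 × 9.8 = 1.078 m/s².
Braking distance = v²/(2a) = 16.5000² / (2 × 1.078) = 272.250 / 2.156 = 126.276 m.

Braking distance ≈ 126.3 m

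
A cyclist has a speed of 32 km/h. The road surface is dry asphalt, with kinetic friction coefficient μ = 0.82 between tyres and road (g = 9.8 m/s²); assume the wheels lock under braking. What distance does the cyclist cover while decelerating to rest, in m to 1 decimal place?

32 km/h ÷ 3.6 = 8.8889 m/s.
a = μg = 0.82 × 9.8 = 8.036 m/s².
Braking distance = v²/(2a) = 8.8889² / (2 × 8.036) = 79.013 / 16.072 = 4.916 m.

Braking distance ≈ 4.9 m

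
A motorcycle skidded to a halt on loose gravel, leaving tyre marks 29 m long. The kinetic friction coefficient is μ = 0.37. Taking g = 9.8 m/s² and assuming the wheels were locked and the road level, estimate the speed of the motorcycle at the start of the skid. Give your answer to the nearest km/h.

Initial speed ≈ 52 km/h

Deceleration a = μg = 0.37 × 9.8 = 3.626 m/s².
v = √(2a·d) = √(2 × 3.626 × 29) = √210.308 = 14.5020 m/s.
= 14.5020 × 3.6 = 52.207 km/h.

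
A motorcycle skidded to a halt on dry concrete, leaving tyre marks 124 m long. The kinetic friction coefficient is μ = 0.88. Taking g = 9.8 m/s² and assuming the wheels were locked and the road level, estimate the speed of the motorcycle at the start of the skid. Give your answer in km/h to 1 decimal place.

Initial speed ≈ 166.5 km/h

Deceleration a = μg = 0.88 × 9.8 = 8.624 m/s².
v = √(2a·d) = √(2 × 8.624 × 124) = √2138.752 = 46.2466 m/s.
= 46.2466 × 3.6 = 166.488 km/h.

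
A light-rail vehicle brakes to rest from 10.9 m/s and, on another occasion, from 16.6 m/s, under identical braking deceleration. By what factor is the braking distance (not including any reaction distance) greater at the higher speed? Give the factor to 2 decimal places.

Factor ≈ 2.32

Braking distance d = v²/(2a), so with a fixed, d ∝ v².
Factor = (16.6/10.9)² = 1.5229² = 2.3192.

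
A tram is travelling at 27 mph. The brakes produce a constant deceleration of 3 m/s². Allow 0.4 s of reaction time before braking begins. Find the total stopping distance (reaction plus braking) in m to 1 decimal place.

27 mph × 0.44704 = 12.0701 m/s.
Reaction distance = v·t_r = 12.0701 × 0.4 = 4.828 m.
Braking distance = v²/(2a) = 12.0701² / (2 × 3.000) = 145.687 / 6.000 = 24.281 m.
Total = 4.828 + 24.281 = 29.109 m.

Total stopping distance ≈ 29.1 m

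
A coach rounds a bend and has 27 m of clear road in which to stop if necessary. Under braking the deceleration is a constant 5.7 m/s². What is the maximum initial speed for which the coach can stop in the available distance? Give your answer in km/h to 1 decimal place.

Maximum speed ≈ 63.2 km/h

v²/(2a) = d ⇒ v = √(2 × 5.700 × 27) = √307.80 = 17.5442 m/s.
17.5442 m/s × 3.6 = 63.159 km/h.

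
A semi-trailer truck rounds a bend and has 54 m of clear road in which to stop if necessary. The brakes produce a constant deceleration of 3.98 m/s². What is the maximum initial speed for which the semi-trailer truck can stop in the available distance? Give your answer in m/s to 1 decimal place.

Maximum speed ≈ 20.7 m/s

v²/(2a) = d ⇒ v = √(2 × 3.980 × 54) = √429.84 = 20.7326 m/s.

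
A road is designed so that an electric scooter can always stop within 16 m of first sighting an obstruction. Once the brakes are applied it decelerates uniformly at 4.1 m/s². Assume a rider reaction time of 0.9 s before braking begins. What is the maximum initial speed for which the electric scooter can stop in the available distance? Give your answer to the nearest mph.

Stopping distance: v·t_r + v²/(2a) = 16 with t_r = 0.9 s and a = 4.100 m/s².
So v² + 7.380 v − 131.20 = 0.
Positive root: v = −a·t_r + √((a·t_r)² + 2a·d) = −3.690 + √(13.616 + 131.20) = 8.3440 m/s.
8.3440 m/s ÷ 0.44704 = 18.665 mph.

Maximum speed ≈ 19 mph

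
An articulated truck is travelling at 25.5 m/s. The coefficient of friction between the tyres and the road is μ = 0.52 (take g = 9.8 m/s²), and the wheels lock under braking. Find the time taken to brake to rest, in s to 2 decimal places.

Braking time ≈ 5.00 s

a = μg = 0.52 × 9.8 = 5.096 m/s².
Braking time = v/a = 25.5000 / 5.096 = 5.004 s.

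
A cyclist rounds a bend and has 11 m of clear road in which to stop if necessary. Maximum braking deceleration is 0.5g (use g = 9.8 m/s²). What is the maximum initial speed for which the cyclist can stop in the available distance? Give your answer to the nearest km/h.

Maximum speed ≈ 37 km/h

a = 0.5 × 9.8 = 4.900 m/s².
v²/(2a) = d ⇒ v = √(2 × 4.900 × 11) = √107.80 = 10.3827 m/s.
10.3827 m/s × 3.6 = 37.378 km/h.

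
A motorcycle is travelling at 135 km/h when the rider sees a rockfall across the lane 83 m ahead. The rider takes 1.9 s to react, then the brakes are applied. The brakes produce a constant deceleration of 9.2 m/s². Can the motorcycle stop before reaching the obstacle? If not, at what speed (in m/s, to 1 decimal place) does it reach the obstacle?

No — it strikes the obstacle at 34.5 m/s

135 km/h ÷ 3.6 = 37.5000 m/s.
Reaction distance = 37.5000 × 1.9 = 71.250 m.
Braking distance needed to stop: v²/(2a) = 1406.250 / 18.400 = 76.427 m, so total needed = 71.250 + 76.427 = 147.677 m > 83 m — it cannot stop.
Distance remaining when braking begins: 83 − 71.250 = 11.750 m.
v² = v₀² − 2a·d = 1406.250 − 2 × 9.200 × 11.750 = 1190.050 m²/s².
v = √1190.050 = 34.497 m/s.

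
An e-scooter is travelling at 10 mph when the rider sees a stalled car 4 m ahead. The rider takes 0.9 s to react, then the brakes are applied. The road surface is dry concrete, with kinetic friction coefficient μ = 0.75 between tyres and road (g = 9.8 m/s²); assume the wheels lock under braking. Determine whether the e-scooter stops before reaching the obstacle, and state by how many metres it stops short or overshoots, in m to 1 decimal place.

10 mph × 0.44704 = 4.4704 m/s.
a = μg = 0.75 × 9.8 = 7.350 m/s².
Reaction distance = 4.4704 × 0.9 = 4.023 m.
Braking distance = v²/(2a) = 19.984 / 14.700 = 1.359 m.
Total stopping distance = 4.023 + 1.359 = 5.382 m, vs 4 m available — it cannot stop in time and overshoots by 5.382 − 4 = 1.382 m.

No — it overshoots by 1.4 m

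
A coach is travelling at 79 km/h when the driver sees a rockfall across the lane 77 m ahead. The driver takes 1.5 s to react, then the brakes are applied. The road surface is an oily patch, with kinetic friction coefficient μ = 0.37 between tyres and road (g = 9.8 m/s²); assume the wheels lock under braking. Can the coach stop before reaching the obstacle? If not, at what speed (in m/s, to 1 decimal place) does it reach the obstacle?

79 km/h ÷ 3.6 = 21.9444 m/s.
a = μg = 0.37 × 9.8 = 3.626 m/s².
Reaction distance = 21.9444 × 1.5 = 32.917 m.
Braking distance needed to stop: v²/(2a) = 481.557 / 7.252 = 66.403 m, so total needed = 32.917 + 66.403 = 99.320 m > 77 m — it cannot stop.
Distance remaining when braking begins: 77 − 32.917 = 44.083 m.
v² = v₀² − 2a·d = 481.557 − 2 × 3.626 × 44.083 = 161.867 m²/s².
v = √161.867 = 12.723 m/s.

No — it strikes the obstacle at 12.7 m/s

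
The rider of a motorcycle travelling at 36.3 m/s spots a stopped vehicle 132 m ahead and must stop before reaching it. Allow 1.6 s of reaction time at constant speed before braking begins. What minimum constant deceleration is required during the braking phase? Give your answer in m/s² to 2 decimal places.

Distance covered during reaction = 36.3000 × 1.6 = 58.080 m.
Distance available for braking: 132 − 58.080 = 73.920 m.
v² = 2a·d ⇒ a = v²/(2d) = 36.3000² / (2 × 73.920) = 1317.690 / 147.840 = 8.9129 m/s².

Required deceleration ≈ 8.91 m/s²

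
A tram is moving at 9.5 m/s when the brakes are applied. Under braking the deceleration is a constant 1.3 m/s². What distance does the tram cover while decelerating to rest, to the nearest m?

Braking distance ≈ 35 m

Braking distance = v²/(2a) = 9.5000² / (2 × 1.300) = 90.250 / 2.600 = 34.712 m.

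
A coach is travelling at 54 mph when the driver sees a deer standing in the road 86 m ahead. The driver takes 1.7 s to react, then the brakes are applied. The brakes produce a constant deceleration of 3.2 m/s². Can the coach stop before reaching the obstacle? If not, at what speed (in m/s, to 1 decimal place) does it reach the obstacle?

54 mph × 0.44704 = 24.1402 m/s.
Reaction distance = 24.1402 × 1.7 = 41.038 m.
Braking distance needed to stop: v²/(2a) = 582.749 / 6.400 = 91.055 m, so total needed = 41.038 + 91.055 = 132.093 m > 86 m — it cannot stop.
Distance remaining when braking begins: 86 − 41.038 = 44.962 m.
v² = v₀² − 2a·d = 582.749 − 2 × 3.200 × 44.962 = 294.992 m²/s².
v = √294.992 = 17.175 m/s.

No — it strikes the obstacle at 17.2 m/s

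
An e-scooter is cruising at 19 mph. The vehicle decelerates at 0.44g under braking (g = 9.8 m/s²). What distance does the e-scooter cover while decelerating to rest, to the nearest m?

19 mph × 0.44704 = 8.4938 m/s.
a = 0.44 × 9.8 = 4.312 m/s².
Braking distance = v²/(2a) = 8.4938² / (2 × 4.312) = 72.145 / 8.624 = 8.366 m.

Braking distance ≈ 8 m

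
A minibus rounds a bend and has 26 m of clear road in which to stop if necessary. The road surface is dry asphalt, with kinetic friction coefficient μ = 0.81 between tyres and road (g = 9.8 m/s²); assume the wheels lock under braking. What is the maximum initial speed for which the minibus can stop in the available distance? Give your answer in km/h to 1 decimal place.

Maximum speed ≈ 73.1 km/h

a = μg = 0.81 × 9.8 = 7.938 m/s².
v²/(2a) = d ⇒ v = √(2 × 7.938 × 26) = √412.78 = 20.3170 m/s.
20.3170 m/s × 3.6 = 73.141 km/h.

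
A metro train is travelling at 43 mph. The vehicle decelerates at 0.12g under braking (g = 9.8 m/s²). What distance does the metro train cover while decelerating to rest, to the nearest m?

43 mph × 0.44704 = 19.2227 m/s.
a = 0.12 × 9.8 = 1.176 m/s².
Braking distance = v²/(2a) = 19.2227² / (2 × 1.176) = 369.512 / 2.352 = 157.105 m.

Braking distance ≈ 157 m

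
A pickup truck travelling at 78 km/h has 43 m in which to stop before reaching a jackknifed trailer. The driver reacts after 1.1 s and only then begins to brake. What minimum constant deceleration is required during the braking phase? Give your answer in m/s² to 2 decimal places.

78 km/h ÷ 3.6 = 21.6667 m/s.
Distance covered during reaction = 21.6667 × 1.1 = 23.833 m.
Distance available for braking: 43 − 23.833 = 19.167 m.
v² = 2a·d ⇒ a = v²/(2d) = 21.6667² / (2 × 19.167) = 469.446 / 38.334 = 12.2462 m/s².

Required deceleration ≈ 12.25 m/s²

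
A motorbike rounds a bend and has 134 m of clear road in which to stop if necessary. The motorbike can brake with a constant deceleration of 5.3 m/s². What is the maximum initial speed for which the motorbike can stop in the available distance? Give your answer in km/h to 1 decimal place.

Maximum speed ≈ 135.7 km/h

v²/(2a) = d ⇒ v = √(2 × 5.300 × 134) = √1420.40 = 37.6882 m/s.
37.6882 m/s × 3.6 = 135.678 km/h.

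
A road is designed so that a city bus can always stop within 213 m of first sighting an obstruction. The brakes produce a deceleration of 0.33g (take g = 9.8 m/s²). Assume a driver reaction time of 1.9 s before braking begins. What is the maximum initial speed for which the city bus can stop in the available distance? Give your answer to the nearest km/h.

Maximum speed ≈ 113 km/h

a = 0.33 × 9.8 = 3.234 m/s².
Stopping distance: v·t_r + v²/(2a) = 213 with t_r = 1.9 s and a = 3.234 m/s².
So v² + 12.289 v − 1377.68 = 0.
Positive root: v = −a·t_r + √((a·t_r)² + 2a·d) = −6.145 + √(37.761 + 1377.68) = 31.4773 m/s.
31.4773 m/s × 3.6 = 113.318 km/h.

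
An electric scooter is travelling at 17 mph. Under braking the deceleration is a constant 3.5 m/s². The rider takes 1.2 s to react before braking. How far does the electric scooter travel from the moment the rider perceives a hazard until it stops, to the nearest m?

17 mph × 0.44704 = 7.5997 m/s.
Reaction distance = v·t_r = 7.5997 × 1.2 = 9.120 m.
Braking distance = v²/(2a) = 7.5997² / (2 × 3.500) = 57.755 / 7.000 = 8.251 m.
Total = 9.120 + 8.251 = 17.371 m.

Total stopping distance ≈ 17 m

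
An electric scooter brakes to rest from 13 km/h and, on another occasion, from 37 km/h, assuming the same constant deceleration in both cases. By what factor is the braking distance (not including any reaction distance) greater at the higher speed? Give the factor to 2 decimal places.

Braking distance d = v²/(2a), so with a fixed, d ∝ v².
Factor = (37/13)² = 2.8462² = 8.1009.

Factor ≈ 8.10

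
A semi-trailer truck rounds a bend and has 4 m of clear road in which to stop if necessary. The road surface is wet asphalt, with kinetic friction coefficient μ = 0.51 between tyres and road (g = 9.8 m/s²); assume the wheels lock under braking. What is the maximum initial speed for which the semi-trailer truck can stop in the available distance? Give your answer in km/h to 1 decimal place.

a = μg = 0.51 × 9.8 = 4.998 m/s².
v²/(2a) = d ⇒ v = √(2 × 4.998 × 4) = √39.98 = 6.3230 m/s.
6.3230 m/s × 3.6 = 22.763 km/h.

Maximum speed ≈ 22.8 km/h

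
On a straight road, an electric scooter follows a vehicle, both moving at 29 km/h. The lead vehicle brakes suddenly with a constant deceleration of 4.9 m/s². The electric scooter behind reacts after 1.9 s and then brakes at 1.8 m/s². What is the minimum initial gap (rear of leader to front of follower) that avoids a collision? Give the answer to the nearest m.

Minimum gap ≈ 27 m

29 km/h ÷ 3.6 = 8.0556 m/s.
Leader travels v²/(2a_L) = 64.893 / 9.800 = 6.622 m before stopping.
Follower covers v·t_r = 8.0556 × 1.9 = 15.306 m while reacting, then v²/(2a_F) = 64.893 / 3.600 = 18.026 m while braking, for a total of 15.306 + 18.026 = 33.332 m.
Since a_F ≤ a_L and the follower starts braking later, the follower is never slower than the leader, so the closest approach is when both have stopped.
Minimum gap = 33.332 − 6.622 = 26.710 m.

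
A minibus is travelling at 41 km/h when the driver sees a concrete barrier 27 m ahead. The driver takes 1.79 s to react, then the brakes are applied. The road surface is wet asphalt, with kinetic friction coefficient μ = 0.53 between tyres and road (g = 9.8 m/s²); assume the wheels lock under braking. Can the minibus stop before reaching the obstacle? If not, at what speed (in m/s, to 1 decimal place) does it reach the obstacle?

No — it strikes the obstacle at 7.8 m/s

41 km/h ÷ 3.6 = 11.3889 m/s.
a = μg = 0.53 × 9.8 = 5.194 m/s².
Reaction distance = 11.3889 × 1.79 = 20.386 m.
Braking distance needed to stop: v²/(2a) = 129.707 / 10.388 = 12.486 m, so total needed = 20.386 + 12.486 = 32.872 m > 27 m — it cannot stop.
Distance remaining when braking begins: 27 − 20.386 = 6.614 m.
v² = v₀² − 2a·d = 129.707 − 2 × 5.194 × 6.614 = 61.001 m²/s².
v = √61.001 = 7.810 m/s.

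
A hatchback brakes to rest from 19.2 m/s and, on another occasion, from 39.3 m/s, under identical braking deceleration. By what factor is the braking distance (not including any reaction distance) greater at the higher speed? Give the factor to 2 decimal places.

Braking distance d = v²/(2a), so with a fixed, d ∝ v².
Factor = (39.3/19.2)² = 2.0469² = 4.1898.

Factor ≈ 4.19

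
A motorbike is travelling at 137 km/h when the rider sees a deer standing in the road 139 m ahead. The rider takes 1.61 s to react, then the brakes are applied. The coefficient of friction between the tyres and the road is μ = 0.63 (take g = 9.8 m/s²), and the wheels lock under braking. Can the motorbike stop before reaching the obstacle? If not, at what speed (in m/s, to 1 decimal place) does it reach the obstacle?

No — it strikes the obstacle at 22.1 m/s

137 km/h ÷ 3.6 = 38.0556 m/s.
a = μg = 0.63 × 9.8 = 6.174 m/s².
Reaction distance = 38.0556 × 1.61 = 61.270 m.
Braking distance needed to stop: v²/(2a) = 1448.229 / 12.348 = 117.284 m, so total needed = 61.270 + 117.284 = 178.554 m > 139 m — it cannot stop.
Distance remaining when braking begins: 139 − 61.270 = 77.730 m.
v² = v₀² − 2a·d = 1448.229 − 2 × 6.174 × 77.730 = 488.419 m²/s².
v = √488.419 = 22.100 m/s.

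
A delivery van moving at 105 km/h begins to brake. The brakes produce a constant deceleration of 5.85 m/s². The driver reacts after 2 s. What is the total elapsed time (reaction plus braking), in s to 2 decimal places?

105 km/h ÷ 3.6 = 29.1667 m/s.
Braking time = v/a = 29.1667 / 5.850 = 4.986 s.
Total = 2 + 4.986 = 6.986 s.

Total time ≈ 6.99 s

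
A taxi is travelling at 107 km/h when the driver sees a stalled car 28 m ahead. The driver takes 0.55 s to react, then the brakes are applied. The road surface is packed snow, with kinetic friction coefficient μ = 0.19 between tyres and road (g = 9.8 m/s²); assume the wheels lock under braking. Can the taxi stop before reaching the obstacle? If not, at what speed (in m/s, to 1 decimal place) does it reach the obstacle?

107 km/h ÷ 3.6 = 29.7222 m/s.
a = μg = 0.19 × 9.8 = 1.862 m/s².
Reaction distance = 29.7222 × 0.55 = 16.347 m.
Braking distance needed to stop: v²/(2a) = 883.409 / 3.724 = 237.220 m, so total needed = 16.347 + 237.220 = 253.567 m > 28 m — it cannot stop.
Distance remaining when braking begins: 28 − 16.347 = 11.653 m.
v² = v₀² − 2a·d = 883.409 − 2 × 1.862 × 11.653 = 840.013 m²/s².
v = √840.013 = 28.983 m/s.

No — it strikes the obstacle at 29.0 m/s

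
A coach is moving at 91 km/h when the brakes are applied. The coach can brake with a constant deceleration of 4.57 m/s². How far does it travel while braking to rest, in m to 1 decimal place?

91 km/h ÷ 3.6 = 25.2778 m/s.
Braking distance = v²/(2a) = 25.2778² / (2 × 4.570) = 638.967 / 9.140 = 69.909 m.

Braking distance ≈ 69.9 m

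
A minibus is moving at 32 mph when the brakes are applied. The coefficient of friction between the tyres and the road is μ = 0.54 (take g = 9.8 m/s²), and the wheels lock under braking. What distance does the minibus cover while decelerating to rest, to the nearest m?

32 mph × 0.44704 = 14.3053 m/s.
a = μg = 0.54 × 9.8 = 5.292 m/s².
Braking distance = v²/(2a) = 14.3053² / (2 × 5.292) = 204.642 / 10.584 = 19.335 m.

Braking distance ≈ 19 m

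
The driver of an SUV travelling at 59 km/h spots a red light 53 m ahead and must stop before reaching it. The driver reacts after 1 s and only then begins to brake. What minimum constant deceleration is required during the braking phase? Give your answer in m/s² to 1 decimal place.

Required deceleration ≈ 3.7 m/s²

59 km/h ÷ 3.6 = 16.3889 m/s.
Distance covered during reaction = 16.3889 × 1 = 16.389 m.
Distance available for braking: 53 − 16.389 = 36.611 m.
v² = 2a·d ⇒ a = v²/(2d) = 16.3889² / (2 × 36.611) = 268.596 / 73.222 = 3.6682 m/s².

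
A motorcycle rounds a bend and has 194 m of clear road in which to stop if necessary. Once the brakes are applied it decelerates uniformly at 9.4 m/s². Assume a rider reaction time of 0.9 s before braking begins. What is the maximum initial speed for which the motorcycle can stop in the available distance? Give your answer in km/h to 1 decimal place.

Stopping distance: v·t_r + v²/(2a) = 194 with t_r = 0.9 s and a = 9.400 m/s².
So v² + 16.920 v − 3647.20 = 0.
Positive root: v = −a·t_r + √((a·t_r)² + 2a·d) = −8.460 + √(71.572 + 3647.20) = 52.5217 m/s.
52.5217 m/s × 3.6 = 189.078 km/h.

Maximum speed ≈ 189.1 km/h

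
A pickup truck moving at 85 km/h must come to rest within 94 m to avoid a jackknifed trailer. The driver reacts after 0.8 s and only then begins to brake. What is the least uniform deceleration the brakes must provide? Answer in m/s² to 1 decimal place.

85 km/h ÷ 3.6 = 23.6111 m/s.
Distance covered during reaction = 23.6111 × 0.8 = 18.889 m.
Distance available for braking: 94 − 18.889 = 75.111 m.
v² = 2a·d ⇒ a = v²/(2d) = 23.6111² / (2 × 75.111) = 557.484 / 150.222 = 3.7111 m/s².

Required deceleration ≈ 3.7 m/s²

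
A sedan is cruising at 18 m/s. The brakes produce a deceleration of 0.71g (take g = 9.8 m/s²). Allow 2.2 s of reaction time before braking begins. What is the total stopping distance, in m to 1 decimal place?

a = 0.71 × 9.8 = 6.958 m/s².
Reaction distance = v·t_r = 18.0000 × 2.2 = 39.600 m.
Braking distance = v²/(2a) = 18.0000² / (2 × 6.958) = 324.000 / 13.916 = 23.283 m.
Total = 39.600 + 23.283 = 62.883 m.

Total stopping distance ≈ 62.9 m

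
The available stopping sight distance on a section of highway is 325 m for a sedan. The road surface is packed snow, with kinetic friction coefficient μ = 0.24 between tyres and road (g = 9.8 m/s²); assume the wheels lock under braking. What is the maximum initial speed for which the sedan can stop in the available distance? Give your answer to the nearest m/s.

a = μg = 0.24 × 9.8 = 2.352 m/s².
v²/(2a) = d ⇒ v = √(2 × 2.352 × 325) = √1528.80 = 39.0999 m/s.

Maximum speed ≈ 39 m/s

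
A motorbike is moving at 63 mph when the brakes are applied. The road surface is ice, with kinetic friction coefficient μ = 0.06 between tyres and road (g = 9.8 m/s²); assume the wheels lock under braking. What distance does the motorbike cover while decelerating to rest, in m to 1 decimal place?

63 mph × 0.44704 = 28.1635 m/s.
a = μg = 0.06 × 9.8 = 0.588 m/s².
Braking distance = v²/(2a) = 28.1635² / (2 × 0.588) = 793.183 / 1.176 = 674.475 m.

Braking distance ≈ 674.5 m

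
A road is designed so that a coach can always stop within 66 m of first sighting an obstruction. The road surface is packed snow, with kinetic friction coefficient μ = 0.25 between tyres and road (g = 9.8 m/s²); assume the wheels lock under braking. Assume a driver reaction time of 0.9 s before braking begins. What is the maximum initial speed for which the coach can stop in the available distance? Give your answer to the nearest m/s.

Maximum speed ≈ 16 m/s

a = μg = 0.25 × 9.8 = 2.450 m/s².
Stopping distance: v·t_r + v²/(2a) = 66 with t_r = 0.9 s and a = 2.450 m/s².
So v² + 4.410 v − 323.40 = 0.
Positive root: v = −a·t_r + √((a·t_r)² + 2a·d) = −2.205 + √(4.862 + 323.40) = 15.9130 m/s.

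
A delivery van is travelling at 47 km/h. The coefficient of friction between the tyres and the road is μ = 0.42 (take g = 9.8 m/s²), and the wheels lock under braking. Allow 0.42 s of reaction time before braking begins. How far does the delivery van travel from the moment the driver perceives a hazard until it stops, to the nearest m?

Total stopping distance ≈ 26 m

47 km/h ÷ 3.6 = 13.0556 m/s.
a = μg = 0.42 × 9.8 = 4.116 m/s².
Reaction distance = v·t_r = 13.0556 × 0.42 = 5.483 m.
Braking distance = v²/(2a) = 13.0556² / (2 × 4.116) = 170.449 / 8.232 = 20.706 m.
Total = 5.483 + 20.706 = 26.189 m.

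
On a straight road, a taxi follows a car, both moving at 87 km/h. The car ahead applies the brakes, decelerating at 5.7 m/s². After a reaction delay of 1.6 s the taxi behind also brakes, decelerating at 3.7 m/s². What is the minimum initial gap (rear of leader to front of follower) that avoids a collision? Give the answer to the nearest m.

87 km/h ÷ 3.6 = 24.1667 m/s.
Leader travels v²/(2a_L) = 584.029 / 11.400 = 51.231 m before stopping.
Follower covers v·t_r = 24.1667 × 1.6 = 38.667 m while reacting, then v²/(2a_F) = 584.029 / 7.400 = 78.923 m while braking, for a total of 38.667 + 78.923 = 117.590 m.
Since a_F ≤ a_L and the follower starts braking later, the follower is never slower than the leader, so the closest approach is when both have stopped.
Minimum gap = 117.590 − 51.231 = 66.359 m.

Minimum gap ≈ 66 m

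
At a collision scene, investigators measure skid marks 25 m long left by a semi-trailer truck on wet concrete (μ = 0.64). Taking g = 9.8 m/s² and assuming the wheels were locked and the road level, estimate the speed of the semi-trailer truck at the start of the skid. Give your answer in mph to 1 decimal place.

Initial speed ≈ 39.6 mph

Deceleration a = μg = 0.64 × 9.8 = 6.272 m/s².
v = √(2a·d) = √(2 × 6.272 × 25) = √313.600 = 17.7088 m/s.
= 17.7088 ÷ 0.44704 = 39.613 mph.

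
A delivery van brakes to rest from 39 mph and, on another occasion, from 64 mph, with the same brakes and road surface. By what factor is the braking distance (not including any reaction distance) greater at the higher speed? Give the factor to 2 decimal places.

Braking distance d = v²/(2a), so with a fixed, d ∝ v².
Factor = (64/39)² = 1.6410² = 2.6929.

Factor ≈ 2.69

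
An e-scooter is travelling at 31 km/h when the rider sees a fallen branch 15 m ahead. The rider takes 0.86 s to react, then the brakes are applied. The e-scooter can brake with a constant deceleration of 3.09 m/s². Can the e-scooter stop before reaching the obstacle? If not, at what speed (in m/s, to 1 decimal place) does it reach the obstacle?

31 km/h ÷ 3.6 = 8.6111 m/s.
Reaction distance = 8.6111 × 0.86 = 7.406 m.
Braking distance needed to stop: v²/(2a) = 74.151 / 6.180 = 11.999 m, so total needed = 7.406 + 11.999 = 19.405 m > 15 m — it cannot stop.
Distance remaining when braking begins: 15 − 7.406 = 7.594 m.
v² = v₀² − 2a·d = 74.151 − 2 × 3.090 × 7.594 = 27.220 m²/s².
v = √27.220 = 5.217 m/s.

No — it strikes the obstacle at 5.2 m/s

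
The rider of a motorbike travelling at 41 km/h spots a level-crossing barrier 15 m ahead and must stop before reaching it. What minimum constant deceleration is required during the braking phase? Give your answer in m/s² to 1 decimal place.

Required deceleration ≈ 4.3 m/s²

41 km/h ÷ 3.6 = 11.3889 m/s.
v² = 2a·d ⇒ a = v²/(2d) = 11.3889² / (2 × 15.000) = 129.707 / 30.000 = 4.3236 m/s².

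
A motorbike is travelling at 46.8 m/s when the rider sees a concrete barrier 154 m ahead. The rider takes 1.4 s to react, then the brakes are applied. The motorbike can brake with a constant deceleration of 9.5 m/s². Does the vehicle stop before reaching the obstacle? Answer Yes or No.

Reaction distance = 46.8000 × 1.4 = 65.520 m.
Braking distance = v²/(2a) = 2190.240 / 19.000 = 115.276 m.
Total stopping distance = 65.520 + 115.276 = 180.796 m, vs 154 m available — it cannot stop in time and overshoots by 180.796 − 154 = 26.796 m.

No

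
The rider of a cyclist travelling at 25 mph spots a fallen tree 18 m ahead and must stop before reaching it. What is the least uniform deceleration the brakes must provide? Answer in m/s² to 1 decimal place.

Required deceleration ≈ 3.5 m/s²

25 mph × 0.44704 = 11.1760 m/s.
v² = 2a·d ⇒ a = v²/(2d) = 11.1760² / (2 × 18.000) = 124.903 / 36.000 = 3.4695 m/s².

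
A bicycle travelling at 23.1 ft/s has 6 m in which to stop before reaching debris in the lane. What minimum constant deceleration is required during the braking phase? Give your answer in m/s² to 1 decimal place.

23.1 ft/s × 0.3048 = 7.0409 m/s.
v² = 2a·d ⇒ a = v²/(2d) = 7.0409² / (2 × 6.000) = 49.574 / 12.000 = 4.1312 m/s².

Required deceleration ≈ 4.1 m/s²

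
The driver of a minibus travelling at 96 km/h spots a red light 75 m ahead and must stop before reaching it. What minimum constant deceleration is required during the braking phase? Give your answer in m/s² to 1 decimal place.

Required deceleration ≈ 4.7 m/s²

96 km/h ÷ 3.6 = 26.6667 m/s.
v² = 2a·d ⇒ a = v²/(2d) = 26.6667² / (2 × 75.000) = 711.113 / 150.000 = 4.7408 m/s².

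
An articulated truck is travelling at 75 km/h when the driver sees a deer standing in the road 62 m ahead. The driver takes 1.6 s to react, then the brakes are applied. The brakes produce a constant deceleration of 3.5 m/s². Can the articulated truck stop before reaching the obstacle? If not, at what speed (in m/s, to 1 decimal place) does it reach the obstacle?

No — it strikes the obstacle at 15.3 m/s

75 km/h ÷ 3.6 = 20.8333 m/s.
Reaction distance = 20.8333 × 1.6 = 33.333 m.
Braking distance needed to stop: v²/(2a) = 434.026 / 7.000 = 62.004 m, so total needed = 33.333 + 62.004 = 95.337 m > 62 m — it cannot stop.
Distance remaining when braking begins: 62 − 33.333 = 28.667 m.
v² = v₀² − 2a·d = 434.026 − 2 × 3.500 × 28.667 = 233.357 m²/s².
v = √233.357 = 15.276 m/s.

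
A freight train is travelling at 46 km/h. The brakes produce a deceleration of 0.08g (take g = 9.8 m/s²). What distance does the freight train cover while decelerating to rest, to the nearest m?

Braking distance ≈ 104 m

46 km/h ÷ 3.6 = 12.7778 m/s.
a = 0.08 × 9.8 = 0.784 m/s².
Braking distance = v²/(2a) = 12.7778² / (2 × 0.784) = 163.272 / 1.568 = 104.128 m.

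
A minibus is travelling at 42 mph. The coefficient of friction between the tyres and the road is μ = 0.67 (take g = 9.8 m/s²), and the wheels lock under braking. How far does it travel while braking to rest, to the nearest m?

Braking distance ≈ 27 m

42 mph × 0.44704 = 18.7757 m/s.
a = μg = 0.67 × 9.8 = 6.566 m/s².
Braking distance = v²/(2a) = 18.7757² / (2 × 6.566) = 352.527 / 13.132 = 26.845 m.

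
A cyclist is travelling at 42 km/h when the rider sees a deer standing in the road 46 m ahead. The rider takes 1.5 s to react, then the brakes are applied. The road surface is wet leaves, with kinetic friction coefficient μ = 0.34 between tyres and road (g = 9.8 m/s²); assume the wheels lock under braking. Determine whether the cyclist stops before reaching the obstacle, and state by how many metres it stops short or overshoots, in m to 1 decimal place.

42 km/h ÷ 3.6 = 11.6667 m/s.
a = μg = 0.34 × 9.8 = 3.332 m/s².
Reaction distance = 11.6667 × 1.5 = 17.500 m.
Braking distance = v²/(2a) = 136.112 / 6.664 = 20.425 m.
Total stopping distance = 17.500 + 20.425 = 37.925 m, vs 46 m available — it stops with 46 − 37.925 = 8.075 m to spare.

Yes — it stops 8.1 m short of the obstacle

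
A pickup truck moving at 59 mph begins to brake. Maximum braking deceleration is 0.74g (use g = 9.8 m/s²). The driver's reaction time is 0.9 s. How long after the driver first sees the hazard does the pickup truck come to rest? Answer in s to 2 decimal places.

59 mph × 0.44704 = 26.3754 m/s.
a = 0.74 × 9.8 = 7.252 m/s².
Braking time = v/a = 26.3754 / 7.252 = 3.637 s.
Total = 0.9 + 3.637 = 4.537 s.

Total time ≈ 4.54 s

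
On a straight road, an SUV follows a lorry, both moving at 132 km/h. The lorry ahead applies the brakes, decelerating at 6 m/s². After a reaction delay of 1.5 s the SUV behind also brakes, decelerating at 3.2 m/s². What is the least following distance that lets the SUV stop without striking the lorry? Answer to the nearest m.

Minimum gap ≈ 153 m

132 km/h ÷ 3.6 = 36.6667 m/s.
Leader travels v²/(2a_L) = 1344.447 / 12.000 = 112.037 m before stopping.
Follower covers v·t_r = 36.6667 × 1.5 = 55.000 m while reacting, then v²/(2a_F) = 1344.447 / 6.400 = 210.070 m while braking, for a total of 55.000 + 210.070 = 265.070 m.
Since a_F ≤ a_L and the follower starts braking later, the follower is never slower than the leader, so the closest approach is when both have stopped.
Minimum gap = 265.070 − 112.037 = 153.033 m.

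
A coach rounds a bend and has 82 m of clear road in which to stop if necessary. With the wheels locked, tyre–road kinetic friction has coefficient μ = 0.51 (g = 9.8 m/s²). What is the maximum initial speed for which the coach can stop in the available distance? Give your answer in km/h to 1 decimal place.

Maximum speed ≈ 103.1 km/h

a = μg = 0.51 × 9.8 = 4.998 m/s².
v²/(2a) = d ⇒ v = √(2 × 4.998 × 82) = √819.67 = 28.6299 m/s.
28.6299 m/s × 3.6 = 103.068 km/h.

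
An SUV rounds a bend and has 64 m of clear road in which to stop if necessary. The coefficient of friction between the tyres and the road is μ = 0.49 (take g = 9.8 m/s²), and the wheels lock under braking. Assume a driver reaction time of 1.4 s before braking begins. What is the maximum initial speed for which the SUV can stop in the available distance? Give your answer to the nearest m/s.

a = μg = 0.49 × 9.8 = 4.802 m/s².
Stopping distance: v·t_r + v²/(2a) = 64 with t_r = 1.4 s and a = 4.802 m/s².
So v² + 13.446 v − 614.66 = 0.
Positive root: v = −a·t_r + √((a·t_r)² + 2a·d) = −6.723 + √(45.199 + 614.66) = 18.9647 m/s.

Maximum speed ≈ 19 m/s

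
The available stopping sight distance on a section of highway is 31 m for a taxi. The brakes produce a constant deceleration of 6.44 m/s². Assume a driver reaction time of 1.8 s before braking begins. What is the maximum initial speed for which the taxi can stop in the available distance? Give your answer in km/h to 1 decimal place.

Stopping distance: v·t_r + v²/(2a) = 31 with t_r = 1.8 s and a = 6.440 m/s².
So v² + 23.184 v − 399.28 = 0.
Positive root: v = −a·t_r + √((a·t_r)² + 2a·d) = −11.592 + √(134.374 + 399.28) = 11.5090 m/s.
11.5090 m/s × 3.6 = 41.432 km/h.

Maximum speed ≈ 41.4 km/h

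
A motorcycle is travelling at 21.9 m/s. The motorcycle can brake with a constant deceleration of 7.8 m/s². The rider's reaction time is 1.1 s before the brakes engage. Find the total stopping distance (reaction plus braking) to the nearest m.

Total stopping distance ≈ 55 m

Reaction distance = v·t_r = 21.9000 × 1.1 = 24.090 m.
Braking distance = v²/(2a) = 21.9000² / (2 × 7.800) = 479.610 / 15.600 = 30.744 m.
Total = 24.090 + 30.744 = 54.834 m.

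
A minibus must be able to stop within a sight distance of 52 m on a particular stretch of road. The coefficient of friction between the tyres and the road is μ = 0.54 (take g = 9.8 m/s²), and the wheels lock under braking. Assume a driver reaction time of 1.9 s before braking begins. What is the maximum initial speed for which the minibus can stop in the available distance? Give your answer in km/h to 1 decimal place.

Maximum speed ≈ 55.7 km/h

a = μg = 0.54 × 9.8 = 5.292 m/s².
Stopping distance: v·t_r + v²/(2a) = 52 with t_r = 1.9 s and a = 5.292 m/s².
So v² + 20.110 v − 550.37 = 0.
Positive root: v = −a·t_r + √((a·t_r)² + 2a·d) = −10.055 + √(101.103 + 550.37) = 15.4690 m/s.
15.4690 m/s × 3.6 = 55.688 km/h.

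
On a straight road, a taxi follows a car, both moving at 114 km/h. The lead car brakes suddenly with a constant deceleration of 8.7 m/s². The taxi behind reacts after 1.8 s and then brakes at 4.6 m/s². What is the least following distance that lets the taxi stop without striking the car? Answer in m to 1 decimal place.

114 km/h ÷ 3.6 = 31.6667 m/s.
Leader travels v²/(2a_L) = 1002.780 / 17.400 = 57.631 m before stopping.
Follower covers v·t_r = 31.6667 × 1.8 = 57.000 m while reacting, then v²/(2a_F) = 1002.780 / 9.200 = 108.998 m while braking, for a total of 57.000 + 108.998 = 165.998 m.
Since a_F ≤ a_L and the follower starts braking later, the follower is never slower than the leader, so the closest approach is when both have stopped.
Minimum gap = 165.998 − 57.631 = 108.367 m.

Minimum gap ≈ 108.4 m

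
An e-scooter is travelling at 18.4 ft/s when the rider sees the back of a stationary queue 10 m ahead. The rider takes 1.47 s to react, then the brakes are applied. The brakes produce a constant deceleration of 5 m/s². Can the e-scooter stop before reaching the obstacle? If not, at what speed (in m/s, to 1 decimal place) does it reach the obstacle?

No — it strikes the obstacle at 3.7 m/s

18.4 ft/s × 0.3048 = 5.6083 m/s.
Reaction distance = 5.6083 × 1.47 = 8.244 m.
Braking distance needed to stop: v²/(2a) = 31.453 / 10.000 = 3.145 m, so total needed = 8.244 + 3.145 = 11.389 m > 10 m — it cannot stop.
Distance remaining when braking begins: 10 − 8.244 = 1.756 m.
v² = v₀² − 2a·d = 31.453 − 2 × 5.000 × 1.756 = 13.893 m²/s².
v = √13.893 = 3.727 m/s.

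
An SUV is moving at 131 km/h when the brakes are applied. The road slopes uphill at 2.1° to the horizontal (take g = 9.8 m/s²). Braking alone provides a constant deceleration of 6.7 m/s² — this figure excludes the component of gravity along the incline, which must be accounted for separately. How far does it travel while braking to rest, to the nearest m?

Braking distance ≈ 94 m

131 km/h ÷ 3.6 = 36.3889 m/s.
Gravity along the uphill slope adds to the braking deceleration: a_eff = 6.700 + 9.8·sin 2.1° = 6.700 + 0.359 = 7.059 m/s².
Braking distance = v²/(2a) = 36.3889² / (2 × 7.059) = 1324.152 / 14.118 = 93.792 m.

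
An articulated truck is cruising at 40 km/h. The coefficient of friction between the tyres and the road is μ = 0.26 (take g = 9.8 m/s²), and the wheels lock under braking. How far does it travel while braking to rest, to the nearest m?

Braking distance ≈ 24 m

40 km/h ÷ 3.6 = 11.1111 m/s.
a = μg = 0.26 × 9.8 = 2.548 m/s².
Braking distance = v²/(2a) = 11.1111² / (2 × 2.548) = 123.457 / 5.096 = 24.226 m.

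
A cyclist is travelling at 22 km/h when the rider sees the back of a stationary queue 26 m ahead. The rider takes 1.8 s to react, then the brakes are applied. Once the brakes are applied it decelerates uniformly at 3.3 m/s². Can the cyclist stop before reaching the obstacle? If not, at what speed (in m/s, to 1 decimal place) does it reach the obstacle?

Yes — it stops about 9.3 m short of the obstacle, so it never reaches it

22 km/h ÷ 3.6 = 6.1111 m/s.
Reaction distance = 6.1111 × 1.8 = 11.000 m.
Braking distance = v²/(2a) = 37.346 / 6.600 = 5.658 m.
Total stopping distance = 11.000 + 5.658 = 16.658 m, vs 26 m available — it stops with 26 − 16.658 = 9.342 m to spare.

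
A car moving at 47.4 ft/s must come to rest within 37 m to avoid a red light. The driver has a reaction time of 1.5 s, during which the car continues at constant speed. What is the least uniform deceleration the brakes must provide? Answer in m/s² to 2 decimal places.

47.4 ft/s × 0.3048 = 14.4475 m/s.
Distance covered during reaction = 14.4475 × 1.5 = 21.671 m.
Distance available for braking: 37 − 21.671 = 15.329 m.
v² = 2a·d ⇒ a = v²/(2d) = 14.4475² / (2 × 15.329) = 208.730 / 30.658 = 6.8083 m/s².

Required deceleration ≈ 6.81 m/s²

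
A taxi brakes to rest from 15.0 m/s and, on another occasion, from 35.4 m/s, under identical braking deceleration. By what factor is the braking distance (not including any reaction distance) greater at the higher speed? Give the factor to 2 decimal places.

Braking distance d = v²/(2a), so with a fixed, d ∝ v².
Factor = (35.4/15.0)² = 2.3600² = 5.5696.

Factor ≈ 5.57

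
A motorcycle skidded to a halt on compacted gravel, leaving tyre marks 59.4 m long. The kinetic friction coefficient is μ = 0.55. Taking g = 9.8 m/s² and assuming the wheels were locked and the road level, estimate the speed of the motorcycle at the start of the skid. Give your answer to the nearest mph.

Initial speed ≈ 57 mph

Deceleration a = μg = 0.55 × 9.8 = 5.390 m/s².
v = √(2a·d) = √(2 × 5.390 × 59.4) = √640.332 = 25.3048 m/s.
= 25.3048 ÷ 0.44704 = 56.605 mph.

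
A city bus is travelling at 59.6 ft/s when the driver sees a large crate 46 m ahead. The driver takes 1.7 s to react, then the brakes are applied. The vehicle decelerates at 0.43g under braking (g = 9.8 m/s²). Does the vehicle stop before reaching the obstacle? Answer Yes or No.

No

59.6 ft/s × 0.3048 = 18.1661 m/s.
a = 0.43 × 9.8 = 4.214 m/s².
Reaction distance = 18.1661 × 1.7 = 30.882 m.
Braking distance = v²/(2a) = 330.007 / 8.428 = 39.156 m.
Total stopping distance = 30.882 + 39.156 = 70.038 m, vs 46 m available — it cannot stop in time and overshoots by 70.038 − 46 = 24.038 m.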